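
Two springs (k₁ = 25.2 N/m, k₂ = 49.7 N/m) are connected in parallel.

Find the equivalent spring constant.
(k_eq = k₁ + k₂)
k_eq = k₁ + k₂ = 25.2 + 49.7 = 74.9 N/m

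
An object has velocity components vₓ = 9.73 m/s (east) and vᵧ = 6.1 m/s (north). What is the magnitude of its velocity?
|v| = √(vₓ² + vᵧ²) = √(9.73² + 6.1²) = √(131.883) = 11.48 m/s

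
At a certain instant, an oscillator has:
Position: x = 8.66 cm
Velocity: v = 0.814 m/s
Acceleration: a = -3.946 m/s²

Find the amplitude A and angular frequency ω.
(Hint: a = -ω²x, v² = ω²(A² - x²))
a = −ω²x → ω = √(|a|/x) = √(3.946/0.0866) = 6.75 rad/s
v² = ω²(A² − x²) → A = √(x² + v²/ω²) = √(0.0866² + 0.814²/6.75²) = 0.1485 m = 14.85 cm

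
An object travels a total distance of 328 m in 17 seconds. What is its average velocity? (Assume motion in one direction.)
v_avg = Δd / Δt = 328 / 17 = 19.29 m/s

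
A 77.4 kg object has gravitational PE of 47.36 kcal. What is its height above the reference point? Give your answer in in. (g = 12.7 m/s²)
PE = mgh → h = PE/(mg) = 1.982e+05 J / (77.4 kg × 12.7 m/s²) = 201.6 m = 7936.0 in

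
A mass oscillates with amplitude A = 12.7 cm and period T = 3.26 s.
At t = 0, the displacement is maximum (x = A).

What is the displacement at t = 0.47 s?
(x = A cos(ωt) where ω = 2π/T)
ω = 2π/T = 2π/3.26 = 1.927 rad/s
x = A cos(ωt) = 12.7×cos(1.927×0.47) = 7.836 cm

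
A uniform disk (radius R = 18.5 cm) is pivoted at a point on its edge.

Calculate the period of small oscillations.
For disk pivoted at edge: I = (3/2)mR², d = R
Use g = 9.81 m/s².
I/m = (3/2)R² = 0.05134 m²; d = R = 0.185 m
T = 2π√((3/2)R²/(gR)) = 2π√(3R/(2g)) = 1.057 s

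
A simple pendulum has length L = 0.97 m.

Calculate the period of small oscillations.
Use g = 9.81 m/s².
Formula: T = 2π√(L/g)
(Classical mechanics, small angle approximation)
T = 2π√(L/g) = 2π√(0.97/9.81) = 1.976 s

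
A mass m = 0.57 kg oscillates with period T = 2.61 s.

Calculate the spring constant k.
T = 2π√(m/k) → k = m(2π/T)² = 0.57×(2π/2.61)² = 3.303 N/m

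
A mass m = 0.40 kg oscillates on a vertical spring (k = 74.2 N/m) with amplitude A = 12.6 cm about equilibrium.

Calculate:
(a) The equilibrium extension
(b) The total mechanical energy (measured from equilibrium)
x_eq = mg/k = 0.4×9.81/74.2 = 0.05288 m = 5.288 cm
E = ½kA² = ½×74.2×(0.126)² = 0.589 J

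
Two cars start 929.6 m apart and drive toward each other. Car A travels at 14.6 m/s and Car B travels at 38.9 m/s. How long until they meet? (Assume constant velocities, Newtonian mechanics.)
Combined speed: v_combined = 14.6 + 38.9 = 53.5 m/s
Time to meet: t = d/53.5 = 929.6/53.5 = 17.38 s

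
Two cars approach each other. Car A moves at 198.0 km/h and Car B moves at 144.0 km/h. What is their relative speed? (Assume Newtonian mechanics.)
v_rel = v_A + v_B = 198.0 + 144.0 = 342.0 km/h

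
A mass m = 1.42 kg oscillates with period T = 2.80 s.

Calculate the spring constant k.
T = 2π√(m/k) → k = m(2π/T)² = 1.42×(2π/2.8)² = 7.15 N/m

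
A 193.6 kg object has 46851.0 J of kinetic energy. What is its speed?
KE = ½mv² → v = √(2KE/m) = √(2×46851.0/193.6) = 22.0 m/s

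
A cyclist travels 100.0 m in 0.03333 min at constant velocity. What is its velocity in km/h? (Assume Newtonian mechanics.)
v = d/t (with unit conversion) = 180.0 km/h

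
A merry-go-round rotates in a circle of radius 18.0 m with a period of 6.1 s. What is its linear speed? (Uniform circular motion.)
v = 2πr/T = 2π×18.0/6.1 = 18.54 m/s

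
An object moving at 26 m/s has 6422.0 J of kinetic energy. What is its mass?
KE = ½mv² → m = 2KE/v² = 2×6422.0/26² = 19.0 kg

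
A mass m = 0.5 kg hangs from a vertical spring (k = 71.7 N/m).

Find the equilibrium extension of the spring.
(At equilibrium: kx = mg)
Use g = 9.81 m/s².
x_eq = mg/k = 0.5×9.81/71.7 = 0.06841 m = 6.841 cm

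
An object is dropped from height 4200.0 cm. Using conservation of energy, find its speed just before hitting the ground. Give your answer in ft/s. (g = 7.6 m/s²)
mgh = ½mv² → v = √(2gh) = √(2×7.6×42) = 25.27 m/s = 82.9 ft/s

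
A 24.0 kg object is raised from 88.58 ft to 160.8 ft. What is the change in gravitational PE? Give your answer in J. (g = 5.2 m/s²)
ΔPE = mg(h₂ − h₁) = 24 kg × 5.2 m/s² × (49.01 − 27) m = 2747 J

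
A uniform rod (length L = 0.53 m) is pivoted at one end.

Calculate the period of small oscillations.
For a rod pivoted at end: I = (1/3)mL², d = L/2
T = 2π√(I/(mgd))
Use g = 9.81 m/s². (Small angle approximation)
I/m = (1/3)L² = 0.09363 m²; d = L/2 = 0.265 m
T = 2π√(I/(mgd)) = 2π√(0.09363/(9.81×0.265)) = 1.192 s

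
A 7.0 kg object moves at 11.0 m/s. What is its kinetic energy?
KE = ½mv² = ½×7.0×11.0² = 423.5 J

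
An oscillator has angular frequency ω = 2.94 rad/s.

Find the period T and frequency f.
T = 2π/ω = 2π/2.94 = 2.137 s; f = ω/2π = 0.4679 Hz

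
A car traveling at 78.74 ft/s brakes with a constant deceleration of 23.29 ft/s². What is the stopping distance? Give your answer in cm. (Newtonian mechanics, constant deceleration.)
d = v₀² / (2a) (with unit conversion) = 4057.0 cm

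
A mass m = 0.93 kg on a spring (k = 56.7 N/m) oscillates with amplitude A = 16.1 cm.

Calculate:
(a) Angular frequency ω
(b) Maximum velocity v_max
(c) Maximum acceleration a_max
ω = √(k/m) = √(56.7/0.93) = 7.808 rad/s
v_max = ωA = 7.808×0.161 = 1.257 m/s
a_max = ω²A = 7.808²×0.161 = 9.816 m/s²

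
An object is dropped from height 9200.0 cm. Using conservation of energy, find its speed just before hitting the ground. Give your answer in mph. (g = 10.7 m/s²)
mgh = ½mv² → v = √(2gh) = √(2×10.7×92) = 44.37 m/s = 99.26 mph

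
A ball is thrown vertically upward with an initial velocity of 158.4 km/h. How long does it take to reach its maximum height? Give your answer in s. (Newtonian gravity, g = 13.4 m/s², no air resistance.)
t_up = v₀/g (with unit conversion) = 3.284 s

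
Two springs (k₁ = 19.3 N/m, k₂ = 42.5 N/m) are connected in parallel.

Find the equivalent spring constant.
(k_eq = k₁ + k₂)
k_eq = k₁ + k₂ = 19.3 + 42.5 = 61.8 N/m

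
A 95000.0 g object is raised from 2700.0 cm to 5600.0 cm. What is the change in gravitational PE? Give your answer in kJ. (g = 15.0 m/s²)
ΔPE = mg(h₂ − h₁) = 95 kg × 15.0 m/s² × (56 − 27) m = 4.132e+04 J = 41.33 kJ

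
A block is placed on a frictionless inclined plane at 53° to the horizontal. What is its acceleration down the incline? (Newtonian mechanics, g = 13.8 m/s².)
a = g sin(θ) = 13.8 × sin(53°) = 13.8 × 0.7986 = 11.02 m/s²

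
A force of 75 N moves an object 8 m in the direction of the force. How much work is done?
W = Fd = 75×8 = 600.0 J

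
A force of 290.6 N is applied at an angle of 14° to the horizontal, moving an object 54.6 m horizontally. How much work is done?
W = Fd cosθ = 290.6×54.6×cos(14°) = 15395.0 J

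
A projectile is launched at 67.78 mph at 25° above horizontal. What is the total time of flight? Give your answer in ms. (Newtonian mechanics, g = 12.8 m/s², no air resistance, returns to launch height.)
T = 2v₀sin(θ)/g (with unit conversion) = 2001.0 ms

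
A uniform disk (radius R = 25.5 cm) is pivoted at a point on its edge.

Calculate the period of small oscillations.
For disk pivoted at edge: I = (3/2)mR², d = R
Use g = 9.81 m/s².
I/m = (3/2)R² = 0.09754 m²; d = R = 0.255 m
T = 2π√((3/2)R²/(gR)) = 2π√(3R/(2g)) = 1.241 s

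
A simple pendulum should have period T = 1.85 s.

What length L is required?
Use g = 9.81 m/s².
T = 2π√(L/g) → L = g(T/2π)² = 9.81×(1.85/2π)² = 0.8505 m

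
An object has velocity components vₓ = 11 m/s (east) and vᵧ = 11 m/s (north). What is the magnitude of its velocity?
|v| = √(vₓ² + vᵧ²) = √(11² + 11²) = √(242) = 15.56 m/s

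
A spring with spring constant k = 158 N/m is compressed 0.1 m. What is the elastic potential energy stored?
PE = ½kx² = ½×158×0.1² = 0.79 J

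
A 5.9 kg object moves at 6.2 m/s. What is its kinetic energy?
KE = ½mv² = ½×5.9×6.2² = 113.398 J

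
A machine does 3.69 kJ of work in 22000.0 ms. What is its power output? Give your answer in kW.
P = W/t = 3690 J / 22 s = 167.7 W = 0.1677 kW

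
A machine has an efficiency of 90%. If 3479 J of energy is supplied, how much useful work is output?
W_out = η × W_in = 0.9 × 3479 = 3131.1 J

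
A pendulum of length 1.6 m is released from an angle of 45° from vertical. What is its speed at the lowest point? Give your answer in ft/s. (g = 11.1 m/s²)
h = L(1 − cosθ) = 1.6×(1 − cos45°) = 0.4686 m
v = √(2gh) = √(2×11.1×0.4686) = 3.225 m/s = 10.58 ft/s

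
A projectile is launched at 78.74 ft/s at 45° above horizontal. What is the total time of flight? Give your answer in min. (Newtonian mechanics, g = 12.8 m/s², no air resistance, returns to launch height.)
T = 2v₀sin(θ)/g (with unit conversion) = 0.04419 min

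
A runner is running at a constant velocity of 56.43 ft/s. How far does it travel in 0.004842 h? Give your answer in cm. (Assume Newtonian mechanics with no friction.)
d = vt (with unit conversion) = 29980.0 cm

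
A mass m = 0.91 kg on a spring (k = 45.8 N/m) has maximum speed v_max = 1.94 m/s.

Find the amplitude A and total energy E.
½mv²_max = ½kA² → A = v_max√(m/k) = 1.94×√(0.91/45.8) = 0.2735 m = 27.35 cm
E = ½mv²_max = ½×0.91×1.94² = 1.712 J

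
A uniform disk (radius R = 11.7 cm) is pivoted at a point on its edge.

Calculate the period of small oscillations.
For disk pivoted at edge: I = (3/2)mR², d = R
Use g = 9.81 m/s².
I/m = (3/2)R² = 0.02053 m²; d = R = 0.117 m
T = 2π√((3/2)R²/(gR)) = 2π√(3R/(2g)) = 0.8404 s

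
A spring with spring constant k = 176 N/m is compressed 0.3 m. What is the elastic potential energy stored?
PE = ½kx² = ½×176×0.3² = 7.92 J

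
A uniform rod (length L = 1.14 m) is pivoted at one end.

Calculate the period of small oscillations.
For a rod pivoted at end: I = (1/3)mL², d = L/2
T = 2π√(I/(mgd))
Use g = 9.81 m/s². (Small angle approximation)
I/m = (1/3)L² = 0.4332 m²; d = L/2 = 0.57 m
T = 2π√(I/(mgd)) = 2π√(0.4332/(9.81×0.57)) = 1.749 s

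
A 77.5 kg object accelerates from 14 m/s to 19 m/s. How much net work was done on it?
W_net = ΔKE = ½m(v₂² − v₁²) = ½×77.5×(19² − 14²) = 6393.75 J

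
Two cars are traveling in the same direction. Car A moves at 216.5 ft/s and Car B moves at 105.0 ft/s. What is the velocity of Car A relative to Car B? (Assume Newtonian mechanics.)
v_rel = v_A - v_B = 216.5 - 105.0 = 111.5 ft/s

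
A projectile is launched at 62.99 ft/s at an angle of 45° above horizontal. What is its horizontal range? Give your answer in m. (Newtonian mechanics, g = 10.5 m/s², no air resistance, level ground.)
R = v₀² sin(2θ) / g (with unit conversion) = 35.11 m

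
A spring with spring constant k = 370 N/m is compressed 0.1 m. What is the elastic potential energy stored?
PE = ½kx² = ½×370×0.1² = 1.85 J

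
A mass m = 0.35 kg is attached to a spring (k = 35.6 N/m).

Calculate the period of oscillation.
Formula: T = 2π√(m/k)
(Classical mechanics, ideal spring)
T = 2π√(m/k) = 2π√(0.35/35.6) = 0.623 s; f = 1/T = 1.605 Hz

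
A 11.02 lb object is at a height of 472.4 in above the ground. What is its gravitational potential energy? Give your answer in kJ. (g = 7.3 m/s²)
PE = mgh = 4.999 kg × 7.3 m/s² × 12 m = 437.8 J = 0.4378 kJ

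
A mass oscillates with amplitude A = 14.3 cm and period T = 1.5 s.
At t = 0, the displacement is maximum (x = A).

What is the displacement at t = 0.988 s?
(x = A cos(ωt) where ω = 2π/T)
ω = 2π/T = 2π/1.5 = 4.189 rad/s
x = A cos(ωt) = 14.3×cos(4.189×0.988) = -7.763 cm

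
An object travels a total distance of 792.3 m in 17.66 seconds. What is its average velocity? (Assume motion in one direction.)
v_avg = Δd / Δt = 792.3 / 17.66 = 44.86 m/s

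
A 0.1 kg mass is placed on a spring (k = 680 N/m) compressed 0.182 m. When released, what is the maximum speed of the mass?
½kx² = ½mv² → v = x√(k/m) = 0.182×√(680/0.1) = 15.01 m/s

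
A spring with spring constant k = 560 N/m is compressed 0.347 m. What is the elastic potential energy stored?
PE = ½kx² = ½×560×0.347² = 33.71 J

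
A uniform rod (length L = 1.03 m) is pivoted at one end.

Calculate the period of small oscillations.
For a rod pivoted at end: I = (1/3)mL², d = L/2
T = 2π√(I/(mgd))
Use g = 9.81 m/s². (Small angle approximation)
I/m = (1/3)L² = 0.3536 m²; d = L/2 = 0.515 m
T = 2π√(I/(mgd)) = 2π√(0.3536/(9.81×0.515)) = 1.662 s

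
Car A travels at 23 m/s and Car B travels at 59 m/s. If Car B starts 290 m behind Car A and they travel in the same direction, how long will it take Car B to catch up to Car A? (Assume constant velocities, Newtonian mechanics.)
Relative speed: v_rel = 59 - 23 = 36 m/s
Time to catch: t = d₀/v_rel = 290/36 = 8.06 s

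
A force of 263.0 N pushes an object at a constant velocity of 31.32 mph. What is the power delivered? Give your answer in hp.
P = Fv = 263 N × 14 m/s = 3682 W = 4.938 hp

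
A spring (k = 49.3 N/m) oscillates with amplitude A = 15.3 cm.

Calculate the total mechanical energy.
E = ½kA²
E = ½kA² = ½×49.3×(0.153)² = 0.577 J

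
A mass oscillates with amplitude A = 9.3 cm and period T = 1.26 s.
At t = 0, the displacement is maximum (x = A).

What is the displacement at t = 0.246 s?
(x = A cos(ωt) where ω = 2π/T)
ω = 2π/T = 2π/1.26 = 4.987 rad/s
x = A cos(ωt) = 9.3×cos(4.987×0.246) = 3.137 cm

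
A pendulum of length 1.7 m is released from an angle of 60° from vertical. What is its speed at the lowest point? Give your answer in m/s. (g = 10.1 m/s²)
h = L(1 − cosθ) = 1.7×(1 − cos60°) = 0.85 m
v = √(2gh) = √(2×10.1×0.85) = 4.144 m/s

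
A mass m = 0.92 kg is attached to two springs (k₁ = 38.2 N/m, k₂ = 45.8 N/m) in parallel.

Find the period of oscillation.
k_eq = k₁+k₂ = 84 N/m
T = 2π√(m/k_eq) = 2π√(0.92/84) = 0.6576 s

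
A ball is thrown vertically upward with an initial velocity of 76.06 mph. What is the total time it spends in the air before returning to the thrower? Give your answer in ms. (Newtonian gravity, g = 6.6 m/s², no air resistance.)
t_total = 2v₀/g (with unit conversion) = 10300.0 ms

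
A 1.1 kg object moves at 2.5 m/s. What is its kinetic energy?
KE = ½mv² = ½×1.1×2.5² = 3.4375 J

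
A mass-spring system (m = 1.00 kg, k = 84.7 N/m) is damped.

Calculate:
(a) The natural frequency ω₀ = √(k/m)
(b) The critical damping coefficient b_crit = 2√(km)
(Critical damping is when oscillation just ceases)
ω₀ = √(k/m) = √(84.7/1.0) = 9.203 rad/s
b_crit = 2√(km) = 2√(84.7×1.0) = 18.41 kg/s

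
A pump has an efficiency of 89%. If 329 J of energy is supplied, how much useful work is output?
W_out = η × W_in = 0.89 × 329 = 292.81 J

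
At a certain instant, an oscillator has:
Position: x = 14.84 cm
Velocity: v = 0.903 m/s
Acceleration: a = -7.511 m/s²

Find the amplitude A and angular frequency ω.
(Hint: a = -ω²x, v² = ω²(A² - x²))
a = −ω²x → ω = √(|a|/x) = √(7.511/0.1484) = 7.114 rad/s
v² = ω²(A² − x²) → A = √(x² + v²/ω²) = √(0.1484² + 0.903²/7.114²) = 0.1953 m = 19.53 cm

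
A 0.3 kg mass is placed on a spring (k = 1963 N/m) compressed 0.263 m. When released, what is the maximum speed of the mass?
½kx² = ½mv² → v = x√(k/m) = 0.263×√(1963/0.3) = 21.27 m/s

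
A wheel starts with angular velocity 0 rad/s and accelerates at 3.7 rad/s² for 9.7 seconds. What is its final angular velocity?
ω = ω₀ + αt = 0 + 3.7 × 9.7 = 35.89 rad/s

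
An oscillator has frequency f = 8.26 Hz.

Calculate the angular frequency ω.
ω = 2πf = 2π×8.26 = 51.9 rad/s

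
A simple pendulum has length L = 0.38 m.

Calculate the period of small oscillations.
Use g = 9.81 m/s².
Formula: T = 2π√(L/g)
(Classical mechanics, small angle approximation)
T = 2π√(L/g) = 2π√(0.38/9.81) = 1.237 s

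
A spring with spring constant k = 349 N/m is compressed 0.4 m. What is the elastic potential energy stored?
PE = ½kx² = ½×349×0.4² = 27.92 J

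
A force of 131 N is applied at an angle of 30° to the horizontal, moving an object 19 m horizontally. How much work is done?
W = Fd cosθ = 131×19×cos(30°) = 2155.5 J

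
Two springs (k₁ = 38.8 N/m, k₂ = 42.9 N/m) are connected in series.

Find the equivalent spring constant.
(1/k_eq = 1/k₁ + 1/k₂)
1/k_eq = 1/38.8 + 1/42.9 = 0.049083; k_eq = 20.37 N/m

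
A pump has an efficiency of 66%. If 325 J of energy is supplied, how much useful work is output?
W_out = η × W_in = 0.66 × 325 = 214.5 J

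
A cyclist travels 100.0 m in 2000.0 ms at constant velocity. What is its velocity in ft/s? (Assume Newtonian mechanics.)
v = d/t (with unit conversion) = 164.0 ft/s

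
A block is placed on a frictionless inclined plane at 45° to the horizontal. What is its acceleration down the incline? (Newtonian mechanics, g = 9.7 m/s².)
a = g sin(θ) = 9.7 × sin(45°) = 9.7 × 0.7071 = 6.86 m/s²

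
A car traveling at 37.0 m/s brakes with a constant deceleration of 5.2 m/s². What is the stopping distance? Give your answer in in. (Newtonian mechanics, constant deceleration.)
d = v₀² / (2a) (with unit conversion) = 5182.0 in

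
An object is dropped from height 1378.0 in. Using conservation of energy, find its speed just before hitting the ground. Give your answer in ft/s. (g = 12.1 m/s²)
mgh = ½mv² → v = √(2gh) = √(2×12.1×35) = 29.1 m/s = 95.48 ft/s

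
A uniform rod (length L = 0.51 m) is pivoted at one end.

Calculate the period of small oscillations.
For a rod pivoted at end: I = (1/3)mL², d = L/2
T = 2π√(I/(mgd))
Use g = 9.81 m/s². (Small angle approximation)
I/m = (1/3)L² = 0.0867 m²; d = L/2 = 0.255 m
T = 2π√(I/(mgd)) = 2π√(0.0867/(9.81×0.255)) = 1.17 s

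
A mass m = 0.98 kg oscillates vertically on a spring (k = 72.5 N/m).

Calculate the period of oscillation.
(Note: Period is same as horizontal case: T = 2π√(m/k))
T = 2π√(m/k) = 2π√(0.98/72.5) = 0.7305 s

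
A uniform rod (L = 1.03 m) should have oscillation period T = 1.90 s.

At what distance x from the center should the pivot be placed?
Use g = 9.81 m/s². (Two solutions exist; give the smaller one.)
T = 2π√((L²/12 + x²)/(gx)). Let c = T²g/(4π²) = 0.897.
x² − cx + L²/12 = 0 → x = (c − √(c² − L²/3))/2 = 0.1127 m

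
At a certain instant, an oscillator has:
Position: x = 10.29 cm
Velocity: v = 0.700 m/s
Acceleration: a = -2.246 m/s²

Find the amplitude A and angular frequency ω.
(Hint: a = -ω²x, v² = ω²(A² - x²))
a = −ω²x → ω = √(|a|/x) = √(2.246/0.1029) = 4.672 rad/s
v² = ω²(A² − x²) → A = √(x² + v²/ω²) = √(0.1029² + 0.7²/4.672²) = 0.1818 m = 18.18 cm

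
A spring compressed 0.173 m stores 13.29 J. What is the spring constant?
PE = ½kx² → k = 2PE/x² = 2×13.29/0.173² = 888.1 N/m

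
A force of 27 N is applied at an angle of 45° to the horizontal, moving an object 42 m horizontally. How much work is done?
W = Fd cosθ = 27×42×cos(45°) = 801.86 J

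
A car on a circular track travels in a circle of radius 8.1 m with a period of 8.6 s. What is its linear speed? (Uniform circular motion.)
v = 2πr/T = 2π×8.1/8.6 = 5.92 m/s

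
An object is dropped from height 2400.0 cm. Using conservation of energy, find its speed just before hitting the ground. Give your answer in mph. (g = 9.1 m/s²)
mgh = ½mv² → v = √(2gh) = √(2×9.1×24) = 20.9 m/s = 46.75 mph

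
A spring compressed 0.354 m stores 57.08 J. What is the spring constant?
PE = ½kx² → k = 2PE/x² = 2×57.08/0.354² = 911.0 N/m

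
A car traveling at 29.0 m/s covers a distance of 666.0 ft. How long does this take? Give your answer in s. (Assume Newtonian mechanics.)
t = d/v (with unit conversion) = 7.0 s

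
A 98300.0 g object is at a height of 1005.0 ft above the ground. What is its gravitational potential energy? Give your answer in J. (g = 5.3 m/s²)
PE = mgh = 98.3 kg × 5.3 m/s² × 306.3 m = 1.596e+05 J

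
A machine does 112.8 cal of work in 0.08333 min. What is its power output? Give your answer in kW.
P = W/t = 472 J / 5 s = 94.39 W = 0.09439 kW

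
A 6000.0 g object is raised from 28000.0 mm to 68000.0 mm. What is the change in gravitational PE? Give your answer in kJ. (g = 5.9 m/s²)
ΔPE = mg(h₂ − h₁) = 6 kg × 5.9 m/s² × (68 − 28) m = 1416 J = 1.416 kJ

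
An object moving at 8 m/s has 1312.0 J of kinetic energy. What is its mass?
KE = ½mv² → m = 2KE/v² = 2×1312.0/8² = 41.0 kg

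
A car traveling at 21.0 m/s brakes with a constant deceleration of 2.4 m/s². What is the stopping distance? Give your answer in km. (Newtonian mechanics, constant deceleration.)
d = v₀² / (2a) (with unit conversion) = 0.09187 km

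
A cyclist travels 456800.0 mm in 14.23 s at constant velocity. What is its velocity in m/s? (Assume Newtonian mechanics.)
v = d/t (with unit conversion) = 32.1 m/s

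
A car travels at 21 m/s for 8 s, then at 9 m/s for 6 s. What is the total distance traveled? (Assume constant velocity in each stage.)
d₁ = v₁t₁ = 21 × 8 = 168 m
d₂ = v₂t₂ = 9 × 6 = 54 m
d_total = 168 + 54 = 222 m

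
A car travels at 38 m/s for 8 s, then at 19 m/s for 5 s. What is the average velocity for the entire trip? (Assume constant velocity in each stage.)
d₁ = v₁t₁ = 38 × 8 = 304 m
d₂ = v₂t₂ = 19 × 5 = 95 m
d_total = 399 m, t_total = 13 s
v_avg = d_total/t_total = 399/13 = 30.69 m/s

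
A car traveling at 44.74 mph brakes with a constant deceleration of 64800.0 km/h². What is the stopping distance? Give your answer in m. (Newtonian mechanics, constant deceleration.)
d = v₀² / (2a) (with unit conversion) = 40.0 m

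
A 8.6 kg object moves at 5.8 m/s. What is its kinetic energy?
KE = ½mv² = ½×8.6×5.8² = 144.652 J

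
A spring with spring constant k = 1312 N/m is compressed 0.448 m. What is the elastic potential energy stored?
PE = ½kx² = ½×1312×0.448² = 131.7 J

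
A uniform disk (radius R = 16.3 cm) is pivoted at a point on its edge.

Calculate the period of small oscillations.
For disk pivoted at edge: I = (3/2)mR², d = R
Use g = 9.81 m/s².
I/m = (3/2)R² = 0.03985 m²; d = R = 0.163 m
T = 2π√((3/2)R²/(gR)) = 2π√(3R/(2g)) = 0.9919 s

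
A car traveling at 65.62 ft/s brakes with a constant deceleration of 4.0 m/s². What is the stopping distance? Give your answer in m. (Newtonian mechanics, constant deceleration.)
d = v₀² / (2a) (with unit conversion) = 50.0 m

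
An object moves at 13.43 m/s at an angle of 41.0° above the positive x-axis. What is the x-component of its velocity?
vₓ = v cos(θ) = 13.43 × cos(41.0°) = 10.14 m/s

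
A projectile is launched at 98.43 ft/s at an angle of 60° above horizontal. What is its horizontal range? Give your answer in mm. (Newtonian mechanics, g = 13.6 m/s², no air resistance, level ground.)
R = v₀² sin(2θ) / g (with unit conversion) = 57320.0 mm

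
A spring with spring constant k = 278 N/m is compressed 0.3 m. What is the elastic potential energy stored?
PE = ½kx² = ½×278×0.3² = 12.51 J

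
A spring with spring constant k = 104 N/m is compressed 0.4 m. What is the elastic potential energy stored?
PE = ½kx² = ½×104×0.4² = 8.32 J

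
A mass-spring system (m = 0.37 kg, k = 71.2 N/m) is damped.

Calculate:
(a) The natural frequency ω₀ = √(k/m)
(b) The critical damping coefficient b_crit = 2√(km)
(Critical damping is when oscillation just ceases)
ω₀ = √(k/m) = √(71.2/0.37) = 13.87 rad/s
b_crit = 2√(km) = 2√(71.2×0.37) = 10.27 kg/s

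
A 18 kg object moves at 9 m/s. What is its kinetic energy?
KE = ½mv² = ½×18×9² = 729.0 J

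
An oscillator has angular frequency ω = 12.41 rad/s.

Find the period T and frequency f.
T = 2π/ω = 2π/12.41 = 0.5063 s; f = ω/2π = 1.975 Hz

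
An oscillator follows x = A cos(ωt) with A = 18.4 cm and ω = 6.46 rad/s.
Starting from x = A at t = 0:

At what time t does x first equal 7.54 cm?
cos(ωt) = x/A = 7.54/18.4 = 0.4098
ωt = arccos(0.4098) = 1.149 rad
t = 1.149/6.46 = 0.1778 s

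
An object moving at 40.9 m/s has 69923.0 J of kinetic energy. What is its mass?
KE = ½mv² → m = 2KE/v² = 2×69923.0/40.9² = 83.6 kg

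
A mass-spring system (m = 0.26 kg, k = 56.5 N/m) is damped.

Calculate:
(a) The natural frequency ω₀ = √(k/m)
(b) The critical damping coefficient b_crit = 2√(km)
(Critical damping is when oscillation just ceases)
ω₀ = √(k/m) = √(56.5/0.26) = 14.74 rad/s
b_crit = 2√(km) = 2√(56.5×0.26) = 7.666 kg/s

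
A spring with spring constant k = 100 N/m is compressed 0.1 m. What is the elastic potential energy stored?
PE = ½kx² = ½×100×0.1² = 0.5 J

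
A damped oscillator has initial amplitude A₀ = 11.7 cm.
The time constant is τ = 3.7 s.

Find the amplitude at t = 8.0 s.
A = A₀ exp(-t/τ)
A = A₀ exp(−t/τ) = 11.7×exp(−8.0/3.7) = 1.346 cm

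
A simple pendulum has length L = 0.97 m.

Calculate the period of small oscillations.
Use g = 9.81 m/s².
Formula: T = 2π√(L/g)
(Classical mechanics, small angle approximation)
T = 2π√(L/g) = 2π√(0.97/9.81) = 1.976 s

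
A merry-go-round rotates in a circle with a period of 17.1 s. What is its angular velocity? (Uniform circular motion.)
ω = 2π/T = 2π/17.1 = 0.3674 rad/s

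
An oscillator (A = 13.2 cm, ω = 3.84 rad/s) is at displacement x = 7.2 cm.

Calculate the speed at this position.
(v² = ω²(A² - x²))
v = ω√(A² − x²) = 3.84×√(0.132² − 0.072²) = 0.4248 m/s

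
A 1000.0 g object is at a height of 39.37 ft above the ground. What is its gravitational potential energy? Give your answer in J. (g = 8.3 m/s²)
PE = mgh = 1 kg × 8.3 m/s² × 12 m = 99.6 J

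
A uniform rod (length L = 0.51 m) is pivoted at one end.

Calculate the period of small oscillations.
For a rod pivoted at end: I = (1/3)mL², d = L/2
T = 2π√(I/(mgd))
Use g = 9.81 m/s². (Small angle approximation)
I/m = (1/3)L² = 0.0867 m²; d = L/2 = 0.255 m
T = 2π√(I/(mgd)) = 2π√(0.0867/(9.81×0.255)) = 1.17 s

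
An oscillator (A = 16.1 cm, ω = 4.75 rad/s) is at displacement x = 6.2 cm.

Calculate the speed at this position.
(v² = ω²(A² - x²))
v = ω√(A² − x²) = 4.75×√(0.161² − 0.062²) = 0.7058 m/s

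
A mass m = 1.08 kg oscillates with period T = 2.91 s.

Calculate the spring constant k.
T = 2π√(m/k) → k = m(2π/T)² = 1.08×(2π/2.91)² = 5.035 N/m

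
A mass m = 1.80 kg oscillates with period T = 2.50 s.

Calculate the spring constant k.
T = 2π√(m/k) → k = m(2π/T)² = 1.8×(2π/2.5)² = 11.37 N/m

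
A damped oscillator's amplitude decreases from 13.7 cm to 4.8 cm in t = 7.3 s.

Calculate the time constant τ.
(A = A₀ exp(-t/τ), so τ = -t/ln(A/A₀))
A/A₀ = 4.8/13.7 = 0.3504; ln(A/A₀) = -1.049
τ = −t/ln(A/A₀) = −7.3/-1.049 = 6.96 s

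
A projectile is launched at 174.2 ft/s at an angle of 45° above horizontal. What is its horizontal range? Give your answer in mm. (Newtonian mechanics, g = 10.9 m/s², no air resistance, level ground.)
R = v₀² sin(2θ) / g (with unit conversion) = 258600.0 mm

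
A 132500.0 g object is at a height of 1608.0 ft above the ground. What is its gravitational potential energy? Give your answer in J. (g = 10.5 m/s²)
PE = mgh = 132.5 kg × 10.5 m/s² × 490.1 m = 6.819e+05 J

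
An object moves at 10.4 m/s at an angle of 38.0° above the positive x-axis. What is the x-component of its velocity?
vₓ = v cos(θ) = 10.4 × cos(38.0°) = 8.2 m/s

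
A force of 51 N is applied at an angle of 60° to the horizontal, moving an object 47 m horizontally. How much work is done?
W = Fd cosθ = 51×47×cos(60°) = 1198.5 J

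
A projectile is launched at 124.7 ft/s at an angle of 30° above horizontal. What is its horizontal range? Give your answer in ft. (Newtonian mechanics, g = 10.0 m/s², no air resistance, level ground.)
R = v₀² sin(2θ) / g (with unit conversion) = 410.5 ft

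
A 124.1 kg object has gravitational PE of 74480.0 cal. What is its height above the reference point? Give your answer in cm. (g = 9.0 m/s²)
PE = mgh → h = PE/(mg) = 3.116e+05 J / (124.1 kg × 9.0 m/s²) = 279 m = 27900.0 cm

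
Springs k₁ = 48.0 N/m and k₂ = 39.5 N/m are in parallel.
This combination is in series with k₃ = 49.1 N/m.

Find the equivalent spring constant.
k₁₂ = k₁ + k₂ = 87.5 N/m (parallel)
1/k_eq = 1/k₁₂ + 1/k₃ → k_eq = 31.45 N/m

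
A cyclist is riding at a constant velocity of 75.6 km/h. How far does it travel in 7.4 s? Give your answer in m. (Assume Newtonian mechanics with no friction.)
d = vt (with unit conversion) = 155.4 m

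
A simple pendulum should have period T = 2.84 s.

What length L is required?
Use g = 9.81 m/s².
T = 2π√(L/g) → L = g(T/2π)² = 9.81×(2.84/2π)² = 2.004 m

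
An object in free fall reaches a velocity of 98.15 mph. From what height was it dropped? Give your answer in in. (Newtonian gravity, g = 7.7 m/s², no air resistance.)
h = v²/(2g) (with unit conversion) = 4922.0 in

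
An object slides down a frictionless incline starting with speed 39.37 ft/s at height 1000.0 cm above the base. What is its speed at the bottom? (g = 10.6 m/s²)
½mv₀² + mgh = ½mv² → v = √(v₀² + 2gh) = √(12² + 2×10.6×10) = 18.87 m/s = 61.9 ft/s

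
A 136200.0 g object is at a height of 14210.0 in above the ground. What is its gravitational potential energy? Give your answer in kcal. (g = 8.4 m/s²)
PE = mgh = 136.2 kg × 8.4 m/s² × 360.9 m = 4.129e+05 J = 98.69 kcal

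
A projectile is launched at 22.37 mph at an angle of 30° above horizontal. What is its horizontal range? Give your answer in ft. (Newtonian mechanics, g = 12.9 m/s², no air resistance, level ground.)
R = v₀² sin(2θ) / g (with unit conversion) = 22.03 ft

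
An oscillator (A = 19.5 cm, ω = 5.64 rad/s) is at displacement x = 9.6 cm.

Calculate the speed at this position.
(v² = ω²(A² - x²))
v = ω√(A² − x²) = 5.64×√(0.195² − 0.096²) = 0.9573 m/s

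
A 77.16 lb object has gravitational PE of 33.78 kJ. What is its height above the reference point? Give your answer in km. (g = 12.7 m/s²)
PE = mgh → h = PE/(mg) = 3.378e+04 J / (35 kg × 12.7 m/s²) = 76 m = 0.076 km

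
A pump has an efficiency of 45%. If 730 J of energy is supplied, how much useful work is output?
W_out = η × W_in = 0.45 × 730 = 328.5 J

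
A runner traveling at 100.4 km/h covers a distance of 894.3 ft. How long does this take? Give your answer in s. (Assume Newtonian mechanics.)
t = d/v (with unit conversion) = 9.774 s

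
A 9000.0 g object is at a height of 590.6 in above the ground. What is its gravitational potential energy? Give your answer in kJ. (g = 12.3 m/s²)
PE = mgh = 9 kg × 12.3 m/s² × 15 m = 1661 J = 1.661 kJ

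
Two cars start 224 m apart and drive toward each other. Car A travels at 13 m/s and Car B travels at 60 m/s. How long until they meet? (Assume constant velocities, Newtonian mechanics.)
Combined speed: v_combined = 13 + 60 = 73 m/s
Time to meet: t = d/73 = 224/73 = 3.07 s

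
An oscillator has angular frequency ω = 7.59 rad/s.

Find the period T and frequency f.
T = 2π/ω = 2π/7.59 = 0.8278 s; f = ω/2π = 1.208 Hz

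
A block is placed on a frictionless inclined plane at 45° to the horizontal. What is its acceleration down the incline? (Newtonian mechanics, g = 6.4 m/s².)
a = g sin(θ) = 6.4 × sin(45°) = 6.4 × 0.7071 = 4.53 m/s²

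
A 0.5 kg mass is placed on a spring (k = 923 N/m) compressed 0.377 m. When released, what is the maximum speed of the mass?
½kx² = ½mv² → v = x√(k/m) = 0.377×√(923/0.5) = 16.2 m/s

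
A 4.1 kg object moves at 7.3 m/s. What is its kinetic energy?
KE = ½mv² = ½×4.1×7.3² = 109.2445 J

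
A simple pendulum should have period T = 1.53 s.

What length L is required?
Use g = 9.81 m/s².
T = 2π√(L/g) → L = g(T/2π)² = 9.81×(1.53/2π)² = 0.5817 m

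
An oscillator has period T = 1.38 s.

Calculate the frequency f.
f = 1/T = 1/1.38 = 0.7246 Hz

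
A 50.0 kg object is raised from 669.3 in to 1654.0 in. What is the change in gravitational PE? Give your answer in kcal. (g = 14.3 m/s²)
ΔPE = mg(h₂ − h₁) = 50 kg × 14.3 m/s² × (42.01 − 17) m = 1.788e+04 J = 4.274 kcal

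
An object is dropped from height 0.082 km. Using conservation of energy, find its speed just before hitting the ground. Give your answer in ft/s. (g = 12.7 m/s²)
mgh = ½mv² → v = √(2gh) = √(2×12.7×82) = 45.64 m/s = 149.7 ft/s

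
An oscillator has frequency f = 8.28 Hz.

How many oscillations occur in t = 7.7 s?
n = f×t = 8.28×7.7 = 63.76 oscillations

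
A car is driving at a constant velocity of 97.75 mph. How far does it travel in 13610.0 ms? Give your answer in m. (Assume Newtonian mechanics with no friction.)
d = vt (with unit conversion) = 594.7 m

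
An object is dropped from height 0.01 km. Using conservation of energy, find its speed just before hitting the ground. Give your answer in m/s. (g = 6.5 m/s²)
mgh = ½mv² → v = √(2gh) = √(2×6.5×10) = 11.4 m/s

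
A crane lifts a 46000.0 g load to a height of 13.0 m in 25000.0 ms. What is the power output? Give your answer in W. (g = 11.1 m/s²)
W = mgh = 46×11.1×13 = 6638 J
P = W/t = 6638/25 = 265.5 W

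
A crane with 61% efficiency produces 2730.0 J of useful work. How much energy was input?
W_in = W_out/η = 2730.0/0.61 = 4475.4 J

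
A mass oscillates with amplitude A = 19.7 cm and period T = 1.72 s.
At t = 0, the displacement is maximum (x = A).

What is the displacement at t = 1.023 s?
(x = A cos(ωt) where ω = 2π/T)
ω = 2π/T = 2π/1.72 = 3.653 rad/s
x = A cos(ωt) = 19.7×cos(3.653×1.023) = -16.31 cm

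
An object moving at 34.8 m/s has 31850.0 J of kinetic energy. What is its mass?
KE = ½mv² → m = 2KE/v² = 2×31850.0/34.8² = 52.6 kg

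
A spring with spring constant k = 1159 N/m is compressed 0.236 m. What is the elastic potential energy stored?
PE = ½kx² = ½×1159×0.236² = 32.28 J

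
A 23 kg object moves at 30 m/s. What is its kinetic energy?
KE = ½mv² = ½×23×30² = 10350.0 J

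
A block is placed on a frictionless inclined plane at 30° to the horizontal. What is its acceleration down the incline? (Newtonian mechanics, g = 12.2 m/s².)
a = g sin(θ) = 12.2 × sin(30°) = 12.2 × 0.5 = 6.1 m/s²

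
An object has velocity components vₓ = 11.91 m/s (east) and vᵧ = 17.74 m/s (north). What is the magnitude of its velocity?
|v| = √(vₓ² + vᵧ²) = √(11.91² + 17.74²) = √(456.556) = 21.37 m/s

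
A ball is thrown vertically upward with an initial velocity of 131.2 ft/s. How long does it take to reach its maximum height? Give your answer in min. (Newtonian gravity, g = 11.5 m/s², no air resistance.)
t_up = v₀/g (with unit conversion) = 0.05796 min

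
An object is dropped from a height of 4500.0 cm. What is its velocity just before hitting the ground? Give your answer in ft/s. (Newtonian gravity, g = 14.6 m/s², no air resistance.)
v = √(2gh) (with unit conversion) = 118.9 ft/s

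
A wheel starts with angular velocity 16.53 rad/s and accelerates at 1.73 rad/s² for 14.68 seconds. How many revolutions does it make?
θ = ω₀t + ½αt² = 16.53×14.68 + ½×1.73×14.68² = 429.07 rad
Revolutions = θ/(2π) = 429.07/(2π) = 68.29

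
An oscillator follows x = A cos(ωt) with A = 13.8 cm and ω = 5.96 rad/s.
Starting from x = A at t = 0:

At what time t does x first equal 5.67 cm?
cos(ωt) = x/A = 5.67/13.8 = 0.4109
ωt = arccos(0.4109) = 1.147 rad
t = 1.147/5.96 = 0.1925 s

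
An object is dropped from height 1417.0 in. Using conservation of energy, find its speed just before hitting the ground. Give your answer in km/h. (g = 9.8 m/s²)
mgh = ½mv² → v = √(2gh) = √(2×9.8×35.99) = 26.56 m/s = 95.62 km/h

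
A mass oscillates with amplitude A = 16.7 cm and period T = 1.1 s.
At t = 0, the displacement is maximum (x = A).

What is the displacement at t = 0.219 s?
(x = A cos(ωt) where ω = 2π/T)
ω = 2π/T = 2π/1.1 = 5.712 rad/s
x = A cos(ωt) = 16.7×cos(5.712×0.219) = 5.251 cm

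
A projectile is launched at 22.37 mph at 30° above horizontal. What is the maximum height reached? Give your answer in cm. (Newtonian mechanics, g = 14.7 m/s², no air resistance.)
H = v₀²sin²(θ)/(2g) (with unit conversion) = 85.04 cm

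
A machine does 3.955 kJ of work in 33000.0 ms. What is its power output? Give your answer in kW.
P = W/t = 3955 J / 33 s = 119.8 W = 0.1198 kW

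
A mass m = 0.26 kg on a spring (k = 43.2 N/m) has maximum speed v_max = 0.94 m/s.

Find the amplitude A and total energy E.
½mv²_max = ½kA² → A = v_max√(m/k) = 0.94×√(0.26/43.2) = 0.07292 m = 7.292 cm
E = ½mv²_max = ½×0.26×0.94² = 0.1149 J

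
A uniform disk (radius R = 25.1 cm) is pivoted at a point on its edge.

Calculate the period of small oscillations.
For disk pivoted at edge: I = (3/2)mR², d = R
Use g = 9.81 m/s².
I/m = (3/2)R² = 0.0945 m²; d = R = 0.251 m
T = 2π√((3/2)R²/(gR)) = 2π√(3R/(2g)) = 1.231 s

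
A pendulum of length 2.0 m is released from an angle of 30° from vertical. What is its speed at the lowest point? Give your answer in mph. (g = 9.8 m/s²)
h = L(1 − cosθ) = 2.0×(1 − cos30°) = 0.2679 m
v = √(2gh) = √(2×9.8×0.2679) = 2.292 m/s = 5.126 mph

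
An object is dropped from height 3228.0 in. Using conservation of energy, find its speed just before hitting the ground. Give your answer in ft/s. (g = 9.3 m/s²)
mgh = ½mv² → v = √(2gh) = √(2×9.3×81.99) = 39.05 m/s = 128.1 ft/s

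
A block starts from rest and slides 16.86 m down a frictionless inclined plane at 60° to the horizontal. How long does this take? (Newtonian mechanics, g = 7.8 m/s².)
a = g sin(θ) = 7.8 × sin(60°) = 6.75 m/s²
t = √(2d/a) = √(2 × 16.86 / 6.75) = 2.23 s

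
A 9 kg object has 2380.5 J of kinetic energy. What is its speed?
KE = ½mv² → v = √(2KE/m) = √(2×2380.5/9) = 23.0 m/s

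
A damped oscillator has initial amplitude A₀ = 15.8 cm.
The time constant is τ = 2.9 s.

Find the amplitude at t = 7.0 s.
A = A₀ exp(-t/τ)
A = A₀ exp(−t/τ) = 15.8×exp(−7.0/2.9) = 1.414 cm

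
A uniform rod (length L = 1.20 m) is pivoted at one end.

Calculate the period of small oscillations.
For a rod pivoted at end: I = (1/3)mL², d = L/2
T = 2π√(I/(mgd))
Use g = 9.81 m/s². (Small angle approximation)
I/m = (1/3)L² = 0.48 m²; d = L/2 = 0.6 m
T = 2π√(I/(mgd)) = 2π√(0.48/(9.81×0.6)) = 1.794 s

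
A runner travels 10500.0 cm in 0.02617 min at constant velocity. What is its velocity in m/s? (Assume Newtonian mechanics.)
v = d/t (with unit conversion) = 66.87 m/s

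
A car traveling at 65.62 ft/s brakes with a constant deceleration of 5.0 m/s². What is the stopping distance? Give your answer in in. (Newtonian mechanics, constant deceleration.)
d = v₀² / (2a) (with unit conversion) = 1575.0 in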